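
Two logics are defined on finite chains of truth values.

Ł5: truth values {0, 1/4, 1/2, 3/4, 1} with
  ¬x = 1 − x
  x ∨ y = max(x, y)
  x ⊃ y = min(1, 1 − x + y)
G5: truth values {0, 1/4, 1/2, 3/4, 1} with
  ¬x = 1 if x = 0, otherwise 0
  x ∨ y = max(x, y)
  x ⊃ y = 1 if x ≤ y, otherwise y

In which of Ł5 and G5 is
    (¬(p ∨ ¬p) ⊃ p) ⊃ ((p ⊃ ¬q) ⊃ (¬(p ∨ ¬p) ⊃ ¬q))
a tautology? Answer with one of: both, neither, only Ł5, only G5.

In Ł5: every assignment gives 1 — tautology.
In G5: every assignment gives 1 — tautology.

both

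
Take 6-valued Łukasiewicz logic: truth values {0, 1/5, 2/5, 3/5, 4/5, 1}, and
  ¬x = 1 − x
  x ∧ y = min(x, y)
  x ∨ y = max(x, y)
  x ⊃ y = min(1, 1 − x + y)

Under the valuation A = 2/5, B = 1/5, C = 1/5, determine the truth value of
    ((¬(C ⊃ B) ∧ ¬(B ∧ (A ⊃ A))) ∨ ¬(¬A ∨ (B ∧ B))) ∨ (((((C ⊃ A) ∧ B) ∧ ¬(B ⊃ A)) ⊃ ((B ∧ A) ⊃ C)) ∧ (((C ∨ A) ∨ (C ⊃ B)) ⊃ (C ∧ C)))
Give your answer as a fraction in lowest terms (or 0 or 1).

C ⊃ B = 1/5 ⊃ 1/5 = 1
¬(C ⊃ B) = ¬1 = 0
A ⊃ A = 2/5 ⊃ 2/5 = 1
B ∧ (A ⊃ A) = 1/5 ∧ 1 = 1/5
¬(B ∧ (A ⊃ A)) = ¬1/5 = 4/5
¬(C ⊃ B) ∧ ¬(B ∧ (A ⊃ A)) = 0 ∧ 4/5 = 0
¬A = ¬2/5 = 3/5
B ∧ B = 1/5 ∧ 1/5 = 1/5
¬A ∨ (B ∧ B) = 3/5 ∨ 1/5 = 3/5
¬(¬A ∨ (B ∧ B)) = ¬3/5 = 2/5
(¬(C ⊃ B) ∧ ¬(B ∧ (A ⊃ A))) ∨ ¬(¬A ∨ (B ∧ B)) = 0 ∨ 2/5 = 2/5
C ⊃ A = 1/5 ⊃ 2/5 = 1
(C ⊃ A) ∧ B = 1 ∧ 1/5 = 1/5
B ⊃ A = 1/5 ⊃ 2/5 = 1
¬(B ⊃ A) = ¬1 = 0
((C ⊃ A) ∧ B) ∧ ¬(B ⊃ A) = 1/5 ∧ 0 = 0
B ∧ A = 1/5 ∧ 2/5 = 1/5
(B ∧ A) ⊃ C = 1/5 ⊃ 1/5 = 1
(((C ⊃ A) ∧ B) ∧ ¬(B ⊃ A)) ⊃ ((B ∧ A) ⊃ C) = 0 ⊃ 1 = 1
C ∨ A = 1/5 ∨ 2/5 = 2/5
C ⊃ B = 1/5 ⊃ 1/5 = 1
(C ∨ A) ∨ (C ⊃ B) = 2/5 ∨ 1 = 1
C ∧ C = 1/5 ∧ 1/5 = 1/5
((C ∨ A) ∨ (C ⊃ B)) ⊃ (C ∧ C) = 1 ⊃ 1/5 = 1/5
((((C ⊃ A) ∧ B) ∧ ¬(B ⊃ A)) ⊃ ((B ∧ A) ⊃ C)) ∧ (((C ∨ A) ∨ (C ⊃ B)) ⊃ (C ∧ C)) = 1 ∧ 1/5 = 1/5
((¬(C ⊃ B) ∧ ¬(B ∧ (A ⊃ A))) ∨ ¬(¬A ∨ (B ∧ B))) ∨ (((((C ⊃ A) ∧ B) ∧ ¬(B ⊃ A)) ⊃ ((B ∧ A) ⊃ C)) ∧ (((C ∨ A) ∨ (C ⊃ B)) ⊃ (C ∧ C))) = 2/5 ∨ 1/5 = 2/5

2/5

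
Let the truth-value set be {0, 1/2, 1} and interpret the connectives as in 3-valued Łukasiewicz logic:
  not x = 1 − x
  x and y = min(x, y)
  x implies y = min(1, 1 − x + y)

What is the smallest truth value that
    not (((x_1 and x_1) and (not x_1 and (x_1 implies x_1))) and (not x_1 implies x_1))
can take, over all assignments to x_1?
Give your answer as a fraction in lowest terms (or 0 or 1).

1/2

Take x_1 = 1/2:
x_1 and x_1 = 1/2 and 1/2 = 1/2
not x_1 = not 1/2 = 1/2
x_1 implies x_1 = 1/2 implies 1/2 = 1
not x_1 and (x_1 implies x_1) = 1/2 and 1 = 1/2
(x_1 and x_1) and (not x_1 and (x_1 implies x_1)) = 1/2 and 1/2 = 1/2
not x_1 = not 1/2 = 1/2
not x_1 implies x_1 = 1/2 implies 1/2 = 1
((x_1 and x_1) and (not x_1 and (x_1 implies x_1))) and (not x_1 implies x_1) = 1/2 and 1 = 1/2
not (((x_1 and x_1) and (not x_1 and (x_1 implies x_1))) and (not x_1 implies x_1)) = not 1/2 = 1/2
No assignment yields a value below 1/2, so this is the minimum.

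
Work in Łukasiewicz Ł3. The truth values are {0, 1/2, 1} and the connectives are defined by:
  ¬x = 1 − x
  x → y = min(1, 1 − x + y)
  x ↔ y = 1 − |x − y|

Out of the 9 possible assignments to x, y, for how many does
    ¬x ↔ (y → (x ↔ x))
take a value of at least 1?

3

x = 0, y = 0 ↦ 1  ≥
x = 0, y = 1/2 ↦ 1  ≥
x = 0, y = 1 ↦ 1  ≥
x = 1/2, y = 0 ↦ 1/2  <
x = 1/2, y = 1/2 ↦ 1/2  <
x = 1/2, y = 1 ↦ 1/2  <
x = 1, y = 0 ↦ 0  <
x = 1, y = 1/2 ↦ 0  <
x = 1, y = 1 ↦ 0  <
So 3 of the 9 assignments meet the threshold.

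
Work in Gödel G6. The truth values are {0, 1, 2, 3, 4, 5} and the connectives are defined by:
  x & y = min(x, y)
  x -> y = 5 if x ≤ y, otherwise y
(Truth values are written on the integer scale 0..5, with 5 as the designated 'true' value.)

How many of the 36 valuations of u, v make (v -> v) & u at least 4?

value 5: 6 assignments (counts)
value 4: 6 assignments (counts)
value 3: 6 assignments
value 2: 6 assignments
value 1: 6 assignments
value 0: 6 assignments
So 12 of the 36 assignments meet the threshold.

12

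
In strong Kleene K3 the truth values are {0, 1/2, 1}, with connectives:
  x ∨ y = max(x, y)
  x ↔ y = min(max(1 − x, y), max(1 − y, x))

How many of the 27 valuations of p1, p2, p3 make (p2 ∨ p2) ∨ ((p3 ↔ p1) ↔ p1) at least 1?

value 1: 13 assignments (counts)
value 1/2: 12 assignments
value 0: 2 assignments
So 13 of the 27 assignments meet the threshold.

13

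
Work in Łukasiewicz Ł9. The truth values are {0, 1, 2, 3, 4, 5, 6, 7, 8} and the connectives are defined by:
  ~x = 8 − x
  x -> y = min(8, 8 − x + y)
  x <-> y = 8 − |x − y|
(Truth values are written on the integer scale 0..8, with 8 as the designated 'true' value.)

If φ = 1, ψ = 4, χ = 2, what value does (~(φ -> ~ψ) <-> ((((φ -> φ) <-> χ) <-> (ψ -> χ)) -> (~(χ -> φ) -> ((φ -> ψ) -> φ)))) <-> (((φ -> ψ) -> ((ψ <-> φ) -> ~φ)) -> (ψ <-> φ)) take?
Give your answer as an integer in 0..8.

3

~ψ = ~4 = 4
φ -> ~ψ = 1 -> 4 = 8
~(φ -> ~ψ) = ~8 = 0
φ -> φ = 1 -> 1 = 8
(φ -> φ) <-> χ = 8 <-> 2 = 2
ψ -> χ = 4 -> 2 = 6
((φ -> φ) <-> χ) <-> (ψ -> χ) = 2 <-> 6 = 4
χ -> φ = 2 -> 1 = 7
~(χ -> φ) = ~7 = 1
φ -> ψ = 1 -> 4 = 8
(φ -> ψ) -> φ = 8 -> 1 = 1
~(χ -> φ) -> ((φ -> ψ) -> φ) = 1 -> 1 = 8
(((φ -> φ) <-> χ) <-> (ψ -> χ)) -> (~(χ -> φ) -> ((φ -> ψ) -> φ)) = 4 -> 8 = 8
~(φ -> ~ψ) <-> ((((φ -> φ) <-> χ) <-> (ψ -> χ)) -> (~(χ -> φ) -> ((φ -> ψ) -> φ))) = 0 <-> 8 = 0
φ -> ψ = 1 -> 4 = 8
ψ <-> φ = 4 <-> 1 = 5
~φ = ~1 = 7
(ψ <-> φ) -> ~φ = 5 -> 7 = 8
(φ -> ψ) -> ((ψ <-> φ) -> ~φ) = 8 -> 8 = 8
ψ <-> φ = 4 <-> 1 = 5
((φ -> ψ) -> ((ψ <-> φ) -> ~φ)) -> (ψ <-> φ) = 8 -> 5 = 5
(~(φ -> ~ψ) <-> ((((φ -> φ) <-> χ) <-> (ψ -> χ)) -> (~(χ -> φ) -> ((φ -> ψ) -> φ)))) <-> (((φ -> ψ) -> ((ψ <-> φ) -> ~φ)) -> (ψ <-> φ)) = 0 <-> 5 = 3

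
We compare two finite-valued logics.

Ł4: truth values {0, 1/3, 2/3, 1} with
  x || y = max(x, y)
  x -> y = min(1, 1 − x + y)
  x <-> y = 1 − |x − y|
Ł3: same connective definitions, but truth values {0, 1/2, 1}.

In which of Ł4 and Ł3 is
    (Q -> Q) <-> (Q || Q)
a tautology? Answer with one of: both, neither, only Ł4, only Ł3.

In Ł4: at Q = 0 the value is 0 — not a tautology.
In Ł3: at Q = 0 the value is 0 — not a tautology.

neither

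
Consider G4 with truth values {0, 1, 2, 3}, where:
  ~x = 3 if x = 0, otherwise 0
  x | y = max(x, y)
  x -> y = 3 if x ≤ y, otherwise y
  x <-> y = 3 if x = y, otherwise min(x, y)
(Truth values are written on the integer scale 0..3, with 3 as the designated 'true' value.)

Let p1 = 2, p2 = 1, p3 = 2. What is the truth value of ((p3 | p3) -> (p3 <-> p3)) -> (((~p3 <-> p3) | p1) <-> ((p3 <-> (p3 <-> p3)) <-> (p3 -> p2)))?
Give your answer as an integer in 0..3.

1

p3 | p3 = 2 | 2 = 2
p3 <-> p3 = 2 <-> 2 = 3
(p3 | p3) -> (p3 <-> p3) = 2 -> 3 = 3
~p3 = ~2 = 0
~p3 <-> p3 = 0 <-> 2 = 0
(~p3 <-> p3) | p1 = 0 | 2 = 2
p3 <-> p3 = 2 <-> 2 = 3
p3 <-> (p3 <-> p3) = 2 <-> 3 = 2
p3 -> p2 = 2 -> 1 = 1
(p3 <-> (p3 <-> p3)) <-> (p3 -> p2) = 2 <-> 1 = 1
((~p3 <-> p3) | p1) <-> ((p3 <-> (p3 <-> p3)) <-> (p3 -> p2)) = 2 <-> 1 = 1
((p3 | p3) -> (p3 <-> p3)) -> (((~p3 <-> p3) | p1) <-> ((p3 <-> (p3 <-> p3)) <-> (p3 -> p2))) = 3 -> 1 = 1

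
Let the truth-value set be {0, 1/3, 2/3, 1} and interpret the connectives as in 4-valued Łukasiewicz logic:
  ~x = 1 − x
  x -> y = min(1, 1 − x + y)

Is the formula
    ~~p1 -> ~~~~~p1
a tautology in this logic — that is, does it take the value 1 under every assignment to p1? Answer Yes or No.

Counterexample: take p1 = 2/3.
~p1 = ~2/3 = 1/3
~~p1 = ~1/3 = 2/3
~p1 = ~2/3 = 1/3
~~p1 = ~1/3 = 2/3
~~~p1 = ~2/3 = 1/3
~~~~p1 = ~1/3 = 2/3
~~~~~p1 = ~2/3 = 1/3
~~p1 -> ~~~~~p1 = 2/3 -> 1/3 = 2/3
This gives 2/3 ≠ 1.

No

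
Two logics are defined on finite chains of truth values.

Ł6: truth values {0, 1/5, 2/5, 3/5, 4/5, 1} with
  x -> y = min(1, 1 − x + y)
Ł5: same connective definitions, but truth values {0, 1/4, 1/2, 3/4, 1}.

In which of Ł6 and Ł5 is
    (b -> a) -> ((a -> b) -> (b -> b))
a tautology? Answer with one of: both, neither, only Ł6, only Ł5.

In Ł6: every assignment gives 1 — tautology.
In Ł5: every assignment gives 1 — tautology.

both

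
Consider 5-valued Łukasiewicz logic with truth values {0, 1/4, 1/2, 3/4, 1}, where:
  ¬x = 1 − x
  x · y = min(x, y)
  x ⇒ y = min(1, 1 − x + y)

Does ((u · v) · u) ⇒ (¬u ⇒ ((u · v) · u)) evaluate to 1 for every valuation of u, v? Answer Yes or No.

At u = 1/4, v = 0, for instance:
u · v = 1/4 · 0 = 0
(u · v) · u = 0 · 1/4 = 0
¬u = ¬1/4 = 3/4
¬u ⇒ ((u · v) · u) = 3/4 ⇒ 0 = 1/4
((u · v) · u) ⇒ (¬u ⇒ ((u · v) · u)) = 0 ⇒ 1/4 = 1
and checking the remaining 24 assignments likewise gives ≥ 1 in every case.

Yes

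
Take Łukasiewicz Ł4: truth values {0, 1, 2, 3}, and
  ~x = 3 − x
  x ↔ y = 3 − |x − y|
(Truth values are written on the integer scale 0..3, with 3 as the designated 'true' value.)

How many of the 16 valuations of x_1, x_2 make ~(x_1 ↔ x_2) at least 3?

x_1 = 0, x_2 = 0 ↦ 0  <
x_1 = 0, x_2 = 1 ↦ 1  <
x_1 = 0, x_2 = 2 ↦ 2  <
x_1 = 0, x_2 = 3 ↦ 3  ≥
x_1 = 1, x_2 = 0 ↦ 1  <
x_1 = 1, x_2 = 1 ↦ 0  <
x_1 = 1, x_2 = 2 ↦ 1  <
x_1 = 1, x_2 = 3 ↦ 2  <
x_1 = 2, x_2 = 0 ↦ 2  <
x_1 = 2, x_2 = 1 ↦ 1  <
x_1 = 2, x_2 = 2 ↦ 0  <
x_1 = 2, x_2 = 3 ↦ 1  <
x_1 = 3, x_2 = 0 ↦ 3  ≥
x_1 = 3, x_2 = 1 ↦ 2  <
x_1 = 3, x_2 = 2 ↦ 1  <
x_1 = 3, x_2 = 3 ↦ 0  <
So 2 of the 16 assignments meet the threshold.

2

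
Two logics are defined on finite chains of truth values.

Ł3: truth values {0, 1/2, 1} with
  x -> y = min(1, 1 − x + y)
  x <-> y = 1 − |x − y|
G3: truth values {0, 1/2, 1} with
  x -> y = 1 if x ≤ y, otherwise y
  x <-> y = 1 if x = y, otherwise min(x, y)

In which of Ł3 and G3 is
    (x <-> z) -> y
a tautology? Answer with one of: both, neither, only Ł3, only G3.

neither

In Ł3: at x = 0, y = 0, z = 0 the value is 0 — not a tautology.
In G3: at x = 0, y = 0, z = 0 the value is 0 — not a tautology.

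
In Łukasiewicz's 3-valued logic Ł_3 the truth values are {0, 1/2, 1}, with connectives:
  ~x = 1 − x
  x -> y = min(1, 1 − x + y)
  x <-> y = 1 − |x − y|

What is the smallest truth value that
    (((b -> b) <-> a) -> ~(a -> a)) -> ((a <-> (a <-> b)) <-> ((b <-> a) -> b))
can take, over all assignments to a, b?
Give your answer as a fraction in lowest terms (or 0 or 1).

1/2

Take a = 0, b = 1/2:
b -> b = 1/2 -> 1/2 = 1
(b -> b) <-> a = 1 <-> 0 = 0
a -> a = 0 -> 0 = 1
~(a -> a) = ~1 = 0
((b -> b) <-> a) -> ~(a -> a) = 0 -> 0 = 1
a <-> b = 0 <-> 1/2 = 1/2
a <-> (a <-> b) = 0 <-> 1/2 = 1/2
b <-> a = 1/2 <-> 0 = 1/2
(b <-> a) -> b = 1/2 -> 1/2 = 1
(a <-> (a <-> b)) <-> ((b <-> a) -> b) = 1/2 <-> 1 = 1/2
(((b -> b) <-> a) -> ~(a -> a)) -> ((a <-> (a <-> b)) <-> ((b <-> a) -> b)) = 1 -> 1/2 = 1/2
No assignment yields a value below 1/2, so this is the minimum.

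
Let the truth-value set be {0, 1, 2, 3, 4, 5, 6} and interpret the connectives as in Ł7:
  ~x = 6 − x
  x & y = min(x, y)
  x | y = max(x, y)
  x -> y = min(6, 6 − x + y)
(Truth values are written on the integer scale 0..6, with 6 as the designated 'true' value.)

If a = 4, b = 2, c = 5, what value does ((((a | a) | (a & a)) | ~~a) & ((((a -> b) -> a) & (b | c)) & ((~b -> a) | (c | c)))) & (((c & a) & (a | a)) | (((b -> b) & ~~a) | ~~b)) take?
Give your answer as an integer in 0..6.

4

a | a = 4 | 4 = 4
a & a = 4 & 4 = 4
(a | a) | (a & a) = 4 | 4 = 4
~a = ~4 = 2
~~a = ~2 = 4
((a | a) | (a & a)) | ~~a = 4 | 4 = 4
a -> b = 4 -> 2 = 4
(a -> b) -> a = 4 -> 4 = 6
b | c = 2 | 5 = 5
((a -> b) -> a) & (b | c) = 6 & 5 = 5
~b = ~2 = 4
~b -> a = 4 -> 4 = 6
c | c = 5 | 5 = 5
(~b -> a) | (c | c) = 6 | 5 = 6
(((a -> b) -> a) & (b | c)) & ((~b -> a) | (c | c)) = 5 & 6 = 5
(((a | a) | (a & a)) | ~~a) & ((((a -> b) -> a) & (b | c)) & ((~b -> a) | (c | c))) = 4 & 5 = 4
c & a = 5 & 4 = 4
a | a = 4 | 4 = 4
(c & a) & (a | a) = 4 & 4 = 4
b -> b = 2 -> 2 = 6
~a = ~4 = 2
~~a = ~2 = 4
(b -> b) & ~~a = 6 & 4 = 4
~b = ~2 = 4
~~b = ~4 = 2
((b -> b) & ~~a) | ~~b = 4 | 2 = 4
((c & a) & (a | a)) | (((b -> b) & ~~a) | ~~b) = 4 | 4 = 4
((((a | a) | (a & a)) | ~~a) & ((((a -> b) -> a) & (b | c)) & ((~b -> a) | (c | c)))) & (((c & a) & (a | a)) | (((b -> b) & ~~a) | ~~b)) = 4 & 4 = 4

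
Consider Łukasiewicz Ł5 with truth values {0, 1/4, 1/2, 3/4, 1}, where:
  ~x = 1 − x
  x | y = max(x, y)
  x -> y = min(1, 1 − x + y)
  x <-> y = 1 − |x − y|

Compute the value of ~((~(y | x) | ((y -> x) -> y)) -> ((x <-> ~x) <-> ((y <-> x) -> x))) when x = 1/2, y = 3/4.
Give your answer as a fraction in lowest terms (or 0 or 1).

1/4

y | x = 3/4 | 1/2 = 3/4
~(y | x) = ~3/4 = 1/4
y -> x = 3/4 -> 1/2 = 3/4
(y -> x) -> y = 3/4 -> 3/4 = 1
~(y | x) | ((y -> x) -> y) = 1/4 | 1 = 1
~x = ~1/2 = 1/2
x <-> ~x = 1/2 <-> 1/2 = 1
y <-> x = 3/4 <-> 1/2 = 3/4
(y <-> x) -> x = 3/4 -> 1/2 = 3/4
(x <-> ~x) <-> ((y <-> x) -> x) = 1 <-> 3/4 = 3/4
(~(y | x) | ((y -> x) -> y)) -> ((x <-> ~x) <-> ((y <-> x) -> x)) = 1 -> 3/4 = 3/4
~((~(y | x) | ((y -> x) -> y)) -> ((x <-> ~x) <-> ((y <-> x) -> x))) = ~3/4 = 1/4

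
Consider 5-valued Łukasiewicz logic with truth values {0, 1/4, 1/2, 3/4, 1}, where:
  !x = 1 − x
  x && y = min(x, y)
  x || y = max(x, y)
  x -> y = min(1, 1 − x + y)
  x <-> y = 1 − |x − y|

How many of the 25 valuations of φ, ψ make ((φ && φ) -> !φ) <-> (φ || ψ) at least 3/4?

10

value 1: 3 assignments (counts)
value 3/4: 7 assignments (counts)
value 1/2: 6 assignments
value 1/4: 3 assignments
value 0: 6 assignments
So 10 of the 25 assignments meet the threshold.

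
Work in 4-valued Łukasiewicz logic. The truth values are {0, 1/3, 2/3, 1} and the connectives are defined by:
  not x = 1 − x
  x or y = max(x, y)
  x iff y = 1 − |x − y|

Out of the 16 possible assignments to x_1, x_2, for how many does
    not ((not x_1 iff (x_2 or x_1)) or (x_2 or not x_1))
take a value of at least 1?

x_1 = 0, x_2 = 0 ↦ 0  <
x_1 = 0, x_2 = 1/3 ↦ 0  <
x_1 = 0, x_2 = 2/3 ↦ 0  <
x_1 = 0, x_2 = 1 ↦ 0  <
x_1 = 1/3, x_2 = 0 ↦ 1/3  <
x_1 = 1/3, x_2 = 1/3 ↦ 1/3  <
x_1 = 1/3, x_2 = 2/3 ↦ 0  <
x_1 = 1/3, x_2 = 1 ↦ 0  <
x_1 = 2/3, x_2 = 0 ↦ 1/3  <
x_1 = 2/3, x_2 = 1/3 ↦ 1/3  <
x_1 = 2/3, x_2 = 2/3 ↦ 1/3  <
x_1 = 2/3, x_2 = 1 ↦ 0  <
x_1 = 1, x_2 = 0 ↦ 1  ≥
x_1 = 1, x_2 = 1/3 ↦ 2/3  <
x_1 = 1, x_2 = 2/3 ↦ 1/3  <
x_1 = 1, x_2 = 1 ↦ 0  <
So 1 of the 16 assignments meets the threshold.

1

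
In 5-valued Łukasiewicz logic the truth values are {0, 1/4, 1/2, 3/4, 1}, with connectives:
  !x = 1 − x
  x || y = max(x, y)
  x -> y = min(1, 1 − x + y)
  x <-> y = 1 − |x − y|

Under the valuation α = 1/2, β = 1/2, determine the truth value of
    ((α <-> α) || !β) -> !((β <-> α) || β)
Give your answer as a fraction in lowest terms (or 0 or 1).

α <-> α = 1/2 <-> 1/2 = 1
!β = !1/2 = 1/2
(α <-> α) || !β = 1 || 1/2 = 1
β <-> α = 1/2 <-> 1/2 = 1
(β <-> α) || β = 1 || 1/2 = 1
!((β <-> α) || β) = !1 = 0
((α <-> α) || !β) -> !((β <-> α) || β) = 1 -> 0 = 0

0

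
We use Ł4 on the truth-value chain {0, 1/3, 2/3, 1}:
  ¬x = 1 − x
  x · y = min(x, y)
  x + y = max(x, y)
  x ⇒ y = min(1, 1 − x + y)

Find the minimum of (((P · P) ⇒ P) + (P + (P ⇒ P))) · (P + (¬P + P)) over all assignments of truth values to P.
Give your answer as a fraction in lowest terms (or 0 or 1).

2/3

Take P = 1/3:
P · P = 1/3 · 1/3 = 1/3
(P · P) ⇒ P = 1/3 ⇒ 1/3 = 1
P ⇒ P = 1/3 ⇒ 1/3 = 1
P + (P ⇒ P) = 1/3 + 1 = 1
((P · P) ⇒ P) + (P + (P ⇒ P)) = 1 + 1 = 1
¬P = ¬1/3 = 2/3
¬P + P = 2/3 + 1/3 = 2/3
P + (¬P + P) = 1/3 + 2/3 = 2/3
(((P · P) ⇒ P) + (P + (P ⇒ P))) · (P + (¬P + P)) = 1 · 2/3 = 2/3
No assignment yields a value below 2/3, so this is the minimum.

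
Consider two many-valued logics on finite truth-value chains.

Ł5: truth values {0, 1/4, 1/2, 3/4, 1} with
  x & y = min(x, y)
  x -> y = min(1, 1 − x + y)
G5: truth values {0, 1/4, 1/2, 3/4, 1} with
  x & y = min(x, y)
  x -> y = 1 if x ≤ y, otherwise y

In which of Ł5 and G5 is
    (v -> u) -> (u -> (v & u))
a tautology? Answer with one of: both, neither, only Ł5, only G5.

In Ł5: at u = 1/4, v = 0 the value is 3/4 — not a tautology.
In G5: at u = 1/4, v = 0 the value is 0 — not a tautology.

neither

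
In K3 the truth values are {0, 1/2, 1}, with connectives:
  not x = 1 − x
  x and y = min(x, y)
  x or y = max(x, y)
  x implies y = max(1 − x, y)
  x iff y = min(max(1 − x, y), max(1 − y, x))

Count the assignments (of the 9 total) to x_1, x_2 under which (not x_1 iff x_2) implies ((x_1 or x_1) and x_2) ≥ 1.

x_1 = 0, x_2 = 0 ↦ 1  ≥
x_1 = 0, x_2 = 1/2 ↦ 1/2  <
x_1 = 0, x_2 = 1 ↦ 0  <
x_1 = 1/2, x_2 = 0 ↦ 1/2  <
x_1 = 1/2, x_2 = 1/2 ↦ 1/2  <
x_1 = 1/2, x_2 = 1 ↦ 1/2  <
x_1 = 1, x_2 = 0 ↦ 0  <
x_1 = 1, x_2 = 1/2 ↦ 1/2  <
x_1 = 1, x_2 = 1 ↦ 1  ≥
So 2 of the 9 assignments meet the threshold.

2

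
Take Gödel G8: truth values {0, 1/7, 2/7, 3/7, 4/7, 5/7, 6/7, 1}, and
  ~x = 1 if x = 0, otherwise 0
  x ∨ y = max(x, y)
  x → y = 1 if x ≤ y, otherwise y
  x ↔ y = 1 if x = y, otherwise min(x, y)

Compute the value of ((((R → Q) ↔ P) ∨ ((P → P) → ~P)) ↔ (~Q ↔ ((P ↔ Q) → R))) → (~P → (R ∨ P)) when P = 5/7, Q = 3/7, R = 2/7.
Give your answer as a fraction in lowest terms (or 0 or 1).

R → Q = 2/7 → 3/7 = 1
(R → Q) ↔ P = 1 ↔ 5/7 = 5/7
P → P = 5/7 → 5/7 = 1
~P = ~5/7 = 0
(P → P) → ~P = 1 → 0 = 0
((R → Q) ↔ P) ∨ ((P → P) → ~P) = 5/7 ∨ 0 = 5/7
~Q = ~3/7 = 0
P ↔ Q = 5/7 ↔ 3/7 = 3/7
(P ↔ Q) → R = 3/7 → 2/7 = 2/7
~Q ↔ ((P ↔ Q) → R) = 0 ↔ 2/7 = 0
(((R → Q) ↔ P) ∨ ((P → P) → ~P)) ↔ (~Q ↔ ((P ↔ Q) → R)) = 5/7 ↔ 0 = 0
~P = ~5/7 = 0
R ∨ P = 2/7 ∨ 5/7 = 5/7
~P → (R ∨ P) = 0 → 5/7 = 1
((((R → Q) ↔ P) ∨ ((P → P) → ~P)) ↔ (~Q ↔ ((P ↔ Q) → R))) → (~P → (R ∨ P)) = 0 → 1 = 1

1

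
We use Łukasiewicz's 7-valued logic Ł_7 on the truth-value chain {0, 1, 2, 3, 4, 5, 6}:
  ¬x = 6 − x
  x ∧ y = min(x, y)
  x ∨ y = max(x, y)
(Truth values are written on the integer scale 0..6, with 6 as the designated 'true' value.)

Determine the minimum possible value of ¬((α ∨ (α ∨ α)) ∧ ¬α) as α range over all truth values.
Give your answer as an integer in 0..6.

Take α = 3:
α ∨ α = 3 ∨ 3 = 3
α ∨ (α ∨ α) = 3 ∨ 3 = 3
¬α = ¬3 = 3
(α ∨ (α ∨ α)) ∧ ¬α = 3 ∧ 3 = 3
¬((α ∨ (α ∨ α)) ∧ ¬α) = ¬3 = 3
No assignment yields a value below 3, so this is the minimum.

3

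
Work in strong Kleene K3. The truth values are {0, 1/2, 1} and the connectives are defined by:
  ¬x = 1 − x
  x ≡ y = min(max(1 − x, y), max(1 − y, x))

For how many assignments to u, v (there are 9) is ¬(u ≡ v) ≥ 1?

2

u = 0, v = 0 ↦ 0  <
u = 0, v = 1/2 ↦ 1/2  <
u = 0, v = 1 ↦ 1  ≥
u = 1/2, v = 0 ↦ 1/2  <
u = 1/2, v = 1/2 ↦ 1/2  <
u = 1/2, v = 1 ↦ 1/2  <
u = 1, v = 0 ↦ 1  ≥
u = 1, v = 1/2 ↦ 1/2  <
u = 1, v = 1 ↦ 0  <
So 2 of the 9 assignments meet the threshold.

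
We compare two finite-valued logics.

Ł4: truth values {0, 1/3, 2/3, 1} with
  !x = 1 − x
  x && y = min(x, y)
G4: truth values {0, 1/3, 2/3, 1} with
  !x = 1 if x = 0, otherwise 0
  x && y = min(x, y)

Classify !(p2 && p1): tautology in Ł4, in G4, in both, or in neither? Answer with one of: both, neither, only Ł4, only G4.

In Ł4: at p1 = 1/3, p2 = 1/3 the value is 2/3 — not a tautology.
In G4: at p1 = 1/3, p2 = 1/3 the value is 0 — not a tautology.

neither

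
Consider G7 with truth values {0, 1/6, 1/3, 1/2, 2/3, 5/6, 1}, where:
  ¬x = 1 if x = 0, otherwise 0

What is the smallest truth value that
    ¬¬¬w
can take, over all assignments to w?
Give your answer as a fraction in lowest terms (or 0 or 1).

Take w = 1/6:
¬w = ¬1/6 = 0
¬¬w = ¬0 = 1
¬¬¬w = ¬1 = 0
No assignment yields a value below 0, so this is the minimum.

0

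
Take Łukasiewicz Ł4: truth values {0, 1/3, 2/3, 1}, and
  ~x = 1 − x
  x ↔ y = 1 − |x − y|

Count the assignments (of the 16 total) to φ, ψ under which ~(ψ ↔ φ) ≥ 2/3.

φ = 0, ψ = 0 ↦ 0  <
φ = 0, ψ = 1/3 ↦ 1/3  <
φ = 0, ψ = 2/3 ↦ 2/3  ≥
φ = 0, ψ = 1 ↦ 1  ≥
φ = 1/3, ψ = 0 ↦ 1/3  <
φ = 1/3, ψ = 1/3 ↦ 0  <
φ = 1/3, ψ = 2/3 ↦ 1/3  <
φ = 1/3, ψ = 1 ↦ 2/3  ≥
φ = 2/3, ψ = 0 ↦ 2/3  ≥
φ = 2/3, ψ = 1/3 ↦ 1/3  <
φ = 2/3, ψ = 2/3 ↦ 0  <
φ = 2/3, ψ = 1 ↦ 1/3  <
φ = 1, ψ = 0 ↦ 1  ≥
φ = 1, ψ = 1/3 ↦ 2/3  ≥
φ = 1, ψ = 2/3 ↦ 1/3  <
φ = 1, ψ = 1 ↦ 0  <
So 6 of the 16 assignments meet the threshold.

6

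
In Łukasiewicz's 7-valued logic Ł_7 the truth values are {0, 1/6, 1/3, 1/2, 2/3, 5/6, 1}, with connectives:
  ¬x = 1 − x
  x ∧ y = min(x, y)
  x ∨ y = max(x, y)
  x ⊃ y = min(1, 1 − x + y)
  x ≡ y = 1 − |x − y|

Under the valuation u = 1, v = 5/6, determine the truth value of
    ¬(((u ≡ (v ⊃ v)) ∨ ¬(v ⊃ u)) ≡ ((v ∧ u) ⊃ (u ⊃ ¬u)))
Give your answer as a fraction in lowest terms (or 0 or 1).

v ⊃ v = 5/6 ⊃ 5/6 = 1
u ≡ (v ⊃ v) = 1 ≡ 1 = 1
v ⊃ u = 5/6 ⊃ 1 = 1
¬(v ⊃ u) = ¬1 = 0
(u ≡ (v ⊃ v)) ∨ ¬(v ⊃ u) = 1 ∨ 0 = 1
v ∧ u = 5/6 ∧ 1 = 5/6
¬u = ¬1 = 0
u ⊃ ¬u = 1 ⊃ 0 = 0
(v ∧ u) ⊃ (u ⊃ ¬u) = 5/6 ⊃ 0 = 1/6
((u ≡ (v ⊃ v)) ∨ ¬(v ⊃ u)) ≡ ((v ∧ u) ⊃ (u ⊃ ¬u)) = 1 ≡ 1/6 = 1/6
¬(((u ≡ (v ⊃ v)) ∨ ¬(v ⊃ u)) ≡ ((v ∧ u) ⊃ (u ⊃ ¬u))) = ¬1/6 = 5/6

5/6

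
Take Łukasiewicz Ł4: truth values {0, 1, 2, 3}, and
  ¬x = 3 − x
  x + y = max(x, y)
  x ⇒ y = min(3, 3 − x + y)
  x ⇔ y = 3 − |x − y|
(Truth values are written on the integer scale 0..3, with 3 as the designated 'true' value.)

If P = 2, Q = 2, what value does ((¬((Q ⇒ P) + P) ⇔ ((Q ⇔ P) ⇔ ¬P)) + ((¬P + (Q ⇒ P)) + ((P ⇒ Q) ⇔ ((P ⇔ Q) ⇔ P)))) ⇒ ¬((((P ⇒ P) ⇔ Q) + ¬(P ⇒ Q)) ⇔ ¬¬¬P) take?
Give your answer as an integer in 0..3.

1

Q ⇒ P = 2 ⇒ 2 = 3
(Q ⇒ P) + P = 3 + 2 = 3
¬((Q ⇒ P) + P) = ¬3 = 0
Q ⇔ P = 2 ⇔ 2 = 3
¬P = ¬2 = 1
(Q ⇔ P) ⇔ ¬P = 3 ⇔ 1 = 1
¬((Q ⇒ P) + P) ⇔ ((Q ⇔ P) ⇔ ¬P) = 0 ⇔ 1 = 2
¬P = ¬2 = 1
Q ⇒ P = 2 ⇒ 2 = 3
¬P + (Q ⇒ P) = 1 + 3 = 3
P ⇒ Q = 2 ⇒ 2 = 3
P ⇔ Q = 2 ⇔ 2 = 3
(P ⇔ Q) ⇔ P = 3 ⇔ 2 = 2
(P ⇒ Q) ⇔ ((P ⇔ Q) ⇔ P) = 3 ⇔ 2 = 2
(¬P + (Q ⇒ P)) + ((P ⇒ Q) ⇔ ((P ⇔ Q) ⇔ P)) = 3 + 2 = 3
(¬((Q ⇒ P) + P) ⇔ ((Q ⇔ P) ⇔ ¬P)) + ((¬P + (Q ⇒ P)) + ((P ⇒ Q) ⇔ ((P ⇔ Q) ⇔ P))) = 2 + 3 = 3
P ⇒ P = 2 ⇒ 2 = 3
(P ⇒ P) ⇔ Q = 3 ⇔ 2 = 2
P ⇒ Q = 2 ⇒ 2 = 3
¬(P ⇒ Q) = ¬3 = 0
((P ⇒ P) ⇔ Q) + ¬(P ⇒ Q) = 2 + 0 = 2
¬P = ¬2 = 1
¬¬P = ¬1 = 2
¬¬¬P = ¬2 = 1
(((P ⇒ P) ⇔ Q) + ¬(P ⇒ Q)) ⇔ ¬¬¬P = 2 ⇔ 1 = 2
¬((((P ⇒ P) ⇔ Q) + ¬(P ⇒ Q)) ⇔ ¬¬¬P) = ¬2 = 1
((¬((Q ⇒ P) + P) ⇔ ((Q ⇔ P) ⇔ ¬P)) + ((¬P + (Q ⇒ P)) + ((P ⇒ Q) ⇔ ((P ⇔ Q) ⇔ P)))) ⇒ ¬((((P ⇒ P) ⇔ Q) + ¬(P ⇒ Q)) ⇔ ¬¬¬P) = 3 ⇒ 1 = 1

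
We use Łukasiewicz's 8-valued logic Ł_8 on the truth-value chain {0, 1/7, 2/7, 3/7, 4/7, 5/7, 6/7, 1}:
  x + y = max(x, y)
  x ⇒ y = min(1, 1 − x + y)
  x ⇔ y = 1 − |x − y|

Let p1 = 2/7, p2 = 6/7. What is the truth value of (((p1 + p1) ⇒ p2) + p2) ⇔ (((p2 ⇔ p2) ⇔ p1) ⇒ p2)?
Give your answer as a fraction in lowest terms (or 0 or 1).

1

p1 + p1 = 2/7 + 2/7 = 2/7
(p1 + p1) ⇒ p2 = 2/7 ⇒ 6/7 = 1
((p1 + p1) ⇒ p2) + p2 = 1 + 6/7 = 1
p2 ⇔ p2 = 6/7 ⇔ 6/7 = 1
(p2 ⇔ p2) ⇔ p1 = 1 ⇔ 2/7 = 2/7
((p2 ⇔ p2) ⇔ p1) ⇒ p2 = 2/7 ⇒ 6/7 = 1
(((p1 + p1) ⇒ p2) + p2) ⇔ (((p2 ⇔ p2) ⇔ p1) ⇒ p2) = 1 ⇔ 1 = 1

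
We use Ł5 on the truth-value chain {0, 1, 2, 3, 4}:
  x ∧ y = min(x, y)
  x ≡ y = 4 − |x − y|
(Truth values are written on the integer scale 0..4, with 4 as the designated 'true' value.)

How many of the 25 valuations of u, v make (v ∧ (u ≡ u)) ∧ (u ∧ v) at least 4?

1

value 4: 1 assignment (counts)
value 3: 3 assignments
value 2: 5 assignments
value 1: 7 assignments
value 0: 9 assignments
So 1 of the 25 assignments meets the threshold.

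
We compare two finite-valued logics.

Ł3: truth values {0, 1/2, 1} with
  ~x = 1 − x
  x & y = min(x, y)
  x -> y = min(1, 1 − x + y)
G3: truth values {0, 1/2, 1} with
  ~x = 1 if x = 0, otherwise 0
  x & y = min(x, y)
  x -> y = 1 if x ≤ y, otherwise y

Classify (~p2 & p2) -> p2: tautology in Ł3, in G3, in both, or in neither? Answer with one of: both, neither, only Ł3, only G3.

In Ł3: every assignment gives 1 — tautology.
In G3: every assignment gives 1 — tautology.

both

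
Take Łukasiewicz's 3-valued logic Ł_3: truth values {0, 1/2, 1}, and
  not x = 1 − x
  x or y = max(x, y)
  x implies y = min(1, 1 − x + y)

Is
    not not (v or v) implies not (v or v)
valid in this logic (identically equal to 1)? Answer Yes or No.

Counterexample: take v = 1.
v or v = 1 or 1 = 1
not (v or v) = not 1 = 0
not not (v or v) = not 0 = 1
not (v or v) = not 1 = 0
not not (v or v) implies not (v or v) = 1 implies 0 = 0
This gives 0 ≠ 1.

No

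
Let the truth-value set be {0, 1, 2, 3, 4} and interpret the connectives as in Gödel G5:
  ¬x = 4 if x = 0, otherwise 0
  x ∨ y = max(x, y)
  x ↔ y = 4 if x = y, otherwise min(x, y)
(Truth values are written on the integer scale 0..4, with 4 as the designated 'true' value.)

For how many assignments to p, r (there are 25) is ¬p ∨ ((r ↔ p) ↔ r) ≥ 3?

value 4: 16 assignments (counts)
value 3: 2 assignments (counts)
value 2: 3 assignments
value 1: 4 assignments
So 18 of the 25 assignments meet the threshold.

18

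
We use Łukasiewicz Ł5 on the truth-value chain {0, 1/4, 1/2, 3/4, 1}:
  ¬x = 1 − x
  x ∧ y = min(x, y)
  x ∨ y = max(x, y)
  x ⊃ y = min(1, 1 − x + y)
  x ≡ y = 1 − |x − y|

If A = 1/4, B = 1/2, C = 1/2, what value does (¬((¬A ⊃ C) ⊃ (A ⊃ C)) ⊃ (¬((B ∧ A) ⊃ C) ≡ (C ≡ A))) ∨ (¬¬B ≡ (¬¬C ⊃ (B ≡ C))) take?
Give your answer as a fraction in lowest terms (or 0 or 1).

1

¬A = ¬1/4 = 3/4
¬A ⊃ C = 3/4 ⊃ 1/2 = 3/4
A ⊃ C = 1/4 ⊃ 1/2 = 1
(¬A ⊃ C) ⊃ (A ⊃ C) = 3/4 ⊃ 1 = 1
¬((¬A ⊃ C) ⊃ (A ⊃ C)) = ¬1 = 0
B ∧ A = 1/2 ∧ 1/4 = 1/4
(B ∧ A) ⊃ C = 1/4 ⊃ 1/2 = 1
¬((B ∧ A) ⊃ C) = ¬1 = 0
C ≡ A = 1/2 ≡ 1/4 = 3/4
¬((B ∧ A) ⊃ C) ≡ (C ≡ A) = 0 ≡ 3/4 = 1/4
¬((¬A ⊃ C) ⊃ (A ⊃ C)) ⊃ (¬((B ∧ A) ⊃ C) ≡ (C ≡ A)) = 0 ⊃ 1/4 = 1
¬B = ¬1/2 = 1/2
¬¬B = ¬1/2 = 1/2
¬C = ¬1/2 = 1/2
¬¬C = ¬1/2 = 1/2
B ≡ C = 1/2 ≡ 1/2 = 1
¬¬C ⊃ (B ≡ C) = 1/2 ⊃ 1 = 1
¬¬B ≡ (¬¬C ⊃ (B ≡ C)) = 1/2 ≡ 1 = 1/2
(¬((¬A ⊃ C) ⊃ (A ⊃ C)) ⊃ (¬((B ∧ A) ⊃ C) ≡ (C ≡ A))) ∨ (¬¬B ≡ (¬¬C ⊃ (B ≡ C))) = 1 ∨ 1/2 = 1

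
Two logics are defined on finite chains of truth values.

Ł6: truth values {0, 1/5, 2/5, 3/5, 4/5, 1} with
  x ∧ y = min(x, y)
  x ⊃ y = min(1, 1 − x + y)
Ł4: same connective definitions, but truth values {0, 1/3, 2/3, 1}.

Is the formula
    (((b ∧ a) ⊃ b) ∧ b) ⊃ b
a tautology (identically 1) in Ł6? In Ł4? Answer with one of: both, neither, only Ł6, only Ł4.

both

In Ł6: every assignment gives 1 — tautology.
In Ł4: every assignment gives 1 — tautology.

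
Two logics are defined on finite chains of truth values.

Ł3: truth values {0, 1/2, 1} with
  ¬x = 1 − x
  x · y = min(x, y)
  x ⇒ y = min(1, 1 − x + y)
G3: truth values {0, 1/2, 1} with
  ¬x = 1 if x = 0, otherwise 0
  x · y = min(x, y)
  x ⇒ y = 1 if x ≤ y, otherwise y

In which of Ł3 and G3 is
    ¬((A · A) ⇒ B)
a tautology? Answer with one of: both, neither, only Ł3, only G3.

In Ł3: at A = 0, B = 0 the value is 0 — not a tautology.
In G3: at A = 0, B = 0 the value is 0 — not a tautology.

neither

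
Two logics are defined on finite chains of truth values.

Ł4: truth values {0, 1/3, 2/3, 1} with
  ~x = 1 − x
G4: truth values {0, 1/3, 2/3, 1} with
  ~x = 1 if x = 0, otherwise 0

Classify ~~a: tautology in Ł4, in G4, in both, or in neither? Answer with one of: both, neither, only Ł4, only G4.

neither

In Ł4: at a = 0 the value is 0 — not a tautology.
In G4: at a = 0 the value is 0 — not a tautology.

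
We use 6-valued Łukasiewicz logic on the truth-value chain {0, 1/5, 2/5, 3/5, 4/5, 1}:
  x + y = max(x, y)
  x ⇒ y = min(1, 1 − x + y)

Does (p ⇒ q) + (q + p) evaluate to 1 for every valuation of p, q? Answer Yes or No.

No

Counterexample: take p = 1/5, q = 0.
p ⇒ q = 1/5 ⇒ 0 = 4/5
q + p = 0 + 1/5 = 1/5
(p ⇒ q) + (q + p) = 4/5 + 1/5 = 4/5
This gives 4/5 ≠ 1.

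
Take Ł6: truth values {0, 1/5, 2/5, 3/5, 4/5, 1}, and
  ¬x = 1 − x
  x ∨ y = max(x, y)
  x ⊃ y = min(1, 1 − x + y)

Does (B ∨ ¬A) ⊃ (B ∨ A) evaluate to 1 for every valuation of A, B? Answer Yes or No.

No

Counterexample: take A = 0, B = 0.
¬A = ¬0 = 1
B ∨ ¬A = 0 ∨ 1 = 1
B ∨ A = 0 ∨ 0 = 0
(B ∨ ¬A) ⊃ (B ∨ A) = 1 ⊃ 0 = 0
This gives 0 ≠ 1.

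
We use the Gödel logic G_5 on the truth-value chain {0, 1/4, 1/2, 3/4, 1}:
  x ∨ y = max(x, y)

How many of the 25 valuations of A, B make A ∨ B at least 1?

value 1: 9 assignments (counts)
value 3/4: 7 assignments
value 1/2: 5 assignments
value 1/4: 3 assignments
value 0: 1 assignment
So 9 of the 25 assignments meet the threshold.

9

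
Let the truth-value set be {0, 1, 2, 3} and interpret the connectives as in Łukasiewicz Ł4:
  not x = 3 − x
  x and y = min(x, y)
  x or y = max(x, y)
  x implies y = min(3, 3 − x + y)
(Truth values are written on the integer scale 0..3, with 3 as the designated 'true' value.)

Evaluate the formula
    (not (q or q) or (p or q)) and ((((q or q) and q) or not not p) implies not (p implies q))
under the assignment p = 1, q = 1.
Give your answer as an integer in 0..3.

2

q or q = 1 or 1 = 1
not (q or q) = not 1 = 2
p or q = 1 or 1 = 1
not (q or q) or (p or q) = 2 or 1 = 2
q or q = 1 or 1 = 1
(q or q) and q = 1 and 1 = 1
not p = not 1 = 2
not not p = not 2 = 1
((q or q) and q) or not not p = 1 or 1 = 1
p implies q = 1 implies 1 = 3
not (p implies q) = not 3 = 0
(((q or q) and q) or not not p) implies not (p implies q) = 1 implies 0 = 2
(not (q or q) or (p or q)) and ((((q or q) and q) or not not p) implies not (p implies q)) = 2 and 2 = 2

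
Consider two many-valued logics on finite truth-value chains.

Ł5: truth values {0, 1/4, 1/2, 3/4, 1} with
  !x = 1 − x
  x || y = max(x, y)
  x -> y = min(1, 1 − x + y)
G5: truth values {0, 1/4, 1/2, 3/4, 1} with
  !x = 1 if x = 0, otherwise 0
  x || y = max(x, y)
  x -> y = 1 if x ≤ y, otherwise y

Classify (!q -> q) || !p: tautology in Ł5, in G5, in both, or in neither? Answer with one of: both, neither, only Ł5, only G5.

In Ł5: at p = 1/4, q = 0 the value is 3/4 — not a tautology.
In G5: at p = 1/4, q = 0 the value is 0 — not a tautology.

neither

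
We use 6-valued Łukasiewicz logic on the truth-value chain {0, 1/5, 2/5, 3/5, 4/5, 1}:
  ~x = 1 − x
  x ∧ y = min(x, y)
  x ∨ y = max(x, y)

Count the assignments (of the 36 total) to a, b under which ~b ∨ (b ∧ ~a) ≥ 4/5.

value 1: 7 assignments (counts)
value 4/5: 9 assignments (counts)
value 3/5: 11 assignments
value 2/5: 5 assignments
value 1/5: 3 assignments
value 0: 1 assignment
So 16 of the 36 assignments meet the threshold.

16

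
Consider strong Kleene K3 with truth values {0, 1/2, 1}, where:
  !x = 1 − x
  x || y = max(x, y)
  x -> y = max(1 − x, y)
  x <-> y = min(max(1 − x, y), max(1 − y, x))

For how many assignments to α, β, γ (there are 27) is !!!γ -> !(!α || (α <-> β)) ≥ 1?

11

value 1: 11 assignments (counts)
value 1/2: 12 assignments
value 0: 4 assignments
So 11 of the 27 assignments meet the threshold.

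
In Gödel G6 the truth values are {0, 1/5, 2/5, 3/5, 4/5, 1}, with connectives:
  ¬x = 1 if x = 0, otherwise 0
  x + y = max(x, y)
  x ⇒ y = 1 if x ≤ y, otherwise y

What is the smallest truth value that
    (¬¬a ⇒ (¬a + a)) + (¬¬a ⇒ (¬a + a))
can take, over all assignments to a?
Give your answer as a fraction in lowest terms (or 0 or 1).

Take a = 1/5:
¬a = ¬1/5 = 0
¬¬a = ¬0 = 1
¬a = ¬1/5 = 0
¬a + a = 0 + 1/5 = 1/5
¬¬a ⇒ (¬a + a) = 1 ⇒ 1/5 = 1/5
¬a = ¬1/5 = 0
¬¬a = ¬0 = 1
¬a = ¬1/5 = 0
¬a + a = 0 + 1/5 = 1/5
¬¬a ⇒ (¬a + a) = 1 ⇒ 1/5 = 1/5
(¬¬a ⇒ (¬a + a)) + (¬¬a ⇒ (¬a + a)) = 1/5 + 1/5 = 1/5
No assignment yields a value below 1/5, so this is the minimum.

1/5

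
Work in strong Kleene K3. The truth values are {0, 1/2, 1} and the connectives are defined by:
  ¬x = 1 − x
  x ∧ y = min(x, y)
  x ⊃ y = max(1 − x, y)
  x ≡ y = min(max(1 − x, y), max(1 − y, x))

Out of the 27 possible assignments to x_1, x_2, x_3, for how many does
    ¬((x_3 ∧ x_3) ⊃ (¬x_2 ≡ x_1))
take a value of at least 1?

2

value 1: 2 assignments (counts)
value 1/2: 12 assignments
value 0: 13 assignments
So 2 of the 27 assignments meet the threshold.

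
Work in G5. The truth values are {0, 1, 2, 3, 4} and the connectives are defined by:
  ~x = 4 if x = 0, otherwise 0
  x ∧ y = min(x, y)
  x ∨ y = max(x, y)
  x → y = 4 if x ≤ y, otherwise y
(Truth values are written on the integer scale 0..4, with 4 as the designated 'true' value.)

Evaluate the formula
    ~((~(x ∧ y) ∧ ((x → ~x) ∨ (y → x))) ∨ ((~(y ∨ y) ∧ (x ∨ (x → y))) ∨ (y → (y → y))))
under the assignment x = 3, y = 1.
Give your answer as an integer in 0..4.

0

x ∧ y = 3 ∧ 1 = 1
~(x ∧ y) = ~1 = 0
~x = ~3 = 0
x → ~x = 3 → 0 = 0
y → x = 1 → 3 = 4
(x → ~x) ∨ (y → x) = 0 ∨ 4 = 4
~(x ∧ y) ∧ ((x → ~x) ∨ (y → x)) = 0 ∧ 4 = 0
y ∨ y = 1 ∨ 1 = 1
~(y ∨ y) = ~1 = 0
x → y = 3 → 1 = 1
x ∨ (x → y) = 3 ∨ 1 = 3
~(y ∨ y) ∧ (x ∨ (x → y)) = 0 ∧ 3 = 0
y → y = 1 → 1 = 4
y → (y → y) = 1 → 4 = 4
(~(y ∨ y) ∧ (x ∨ (x → y))) ∨ (y → (y → y)) = 0 ∨ 4 = 4
(~(x ∧ y) ∧ ((x → ~x) ∨ (y → x))) ∨ ((~(y ∨ y) ∧ (x ∨ (x → y))) ∨ (y → (y → y))) = 0 ∨ 4 = 4
~((~(x ∧ y) ∧ ((x → ~x) ∨ (y → x))) ∨ ((~(y ∨ y) ∧ (x ∨ (x → y))) ∨ (y → (y → y)))) = ~4 = 0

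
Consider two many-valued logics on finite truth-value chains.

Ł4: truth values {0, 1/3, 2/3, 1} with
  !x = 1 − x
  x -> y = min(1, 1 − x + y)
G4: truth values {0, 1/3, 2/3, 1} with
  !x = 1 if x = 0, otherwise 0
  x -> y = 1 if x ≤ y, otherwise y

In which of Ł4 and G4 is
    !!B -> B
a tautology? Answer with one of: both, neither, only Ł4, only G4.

In Ł4: every assignment gives 1 — tautology.
In G4: at B = 1/3 the value is 1/3 — not a tautology.

only Ł4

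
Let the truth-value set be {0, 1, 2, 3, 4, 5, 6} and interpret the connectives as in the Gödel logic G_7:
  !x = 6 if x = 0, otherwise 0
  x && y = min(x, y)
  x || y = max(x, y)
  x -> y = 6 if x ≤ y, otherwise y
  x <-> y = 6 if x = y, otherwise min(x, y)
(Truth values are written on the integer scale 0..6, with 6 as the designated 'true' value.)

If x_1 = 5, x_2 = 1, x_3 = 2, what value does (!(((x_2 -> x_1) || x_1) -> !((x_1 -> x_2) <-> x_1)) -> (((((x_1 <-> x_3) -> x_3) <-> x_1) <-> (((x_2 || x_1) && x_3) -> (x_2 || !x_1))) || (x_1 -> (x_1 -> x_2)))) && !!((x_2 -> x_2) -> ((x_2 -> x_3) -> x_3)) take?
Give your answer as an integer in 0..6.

1

x_2 -> x_1 = 1 -> 5 = 6
(x_2 -> x_1) || x_1 = 6 || 5 = 6
x_1 -> x_2 = 5 -> 1 = 1
(x_1 -> x_2) <-> x_1 = 1 <-> 5 = 1
!((x_1 -> x_2) <-> x_1) = !1 = 0
((x_2 -> x_1) || x_1) -> !((x_1 -> x_2) <-> x_1) = 6 -> 0 = 0
!(((x_2 -> x_1) || x_1) -> !((x_1 -> x_2) <-> x_1)) = !0 = 6
x_1 <-> x_3 = 5 <-> 2 = 2
(x_1 <-> x_3) -> x_3 = 2 -> 2 = 6
((x_1 <-> x_3) -> x_3) <-> x_1 = 6 <-> 5 = 5
x_2 || x_1 = 1 || 5 = 5
(x_2 || x_1) && x_3 = 5 && 2 = 2
!x_1 = !5 = 0
x_2 || !x_1 = 1 || 0 = 1
((x_2 || x_1) && x_3) -> (x_2 || !x_1) = 2 -> 1 = 1
(((x_1 <-> x_3) -> x_3) <-> x_1) <-> (((x_2 || x_1) && x_3) -> (x_2 || !x_1)) = 5 <-> 1 = 1
x_1 -> x_2 = 5 -> 1 = 1
x_1 -> (x_1 -> x_2) = 5 -> 1 = 1
((((x_1 <-> x_3) -> x_3) <-> x_1) <-> (((x_2 || x_1) && x_3) -> (x_2 || !x_1))) || (x_1 -> (x_1 -> x_2)) = 1 || 1 = 1
!(((x_2 -> x_1) || x_1) -> !((x_1 -> x_2) <-> x_1)) -> (((((x_1 <-> x_3) -> x_3) <-> x_1) <-> (((x_2 || x_1) && x_3) -> (x_2 || !x_1))) || (x_1 -> (x_1 -> x_2))) = 6 -> 1 = 1
x_2 -> x_2 = 1 -> 1 = 6
x_2 -> x_3 = 1 -> 2 = 6
(x_2 -> x_3) -> x_3 = 6 -> 2 = 2
(x_2 -> x_2) -> ((x_2 -> x_3) -> x_3) = 6 -> 2 = 2
!((x_2 -> x_2) -> ((x_2 -> x_3) -> x_3)) = !2 = 0
!!((x_2 -> x_2) -> ((x_2 -> x_3) -> x_3)) = !0 = 6
(!(((x_2 -> x_1) || x_1) -> !((x_1 -> x_2) <-> x_1)) -> (((((x_1 <-> x_3) -> x_3) <-> x_1) <-> (((x_2 || x_1) && x_3) -> (x_2 || !x_1))) || (x_1 -> (x_1 -> x_2)))) && !!((x_2 -> x_2) -> ((x_2 -> x_3) -> x_3)) = 1 && 6 = 1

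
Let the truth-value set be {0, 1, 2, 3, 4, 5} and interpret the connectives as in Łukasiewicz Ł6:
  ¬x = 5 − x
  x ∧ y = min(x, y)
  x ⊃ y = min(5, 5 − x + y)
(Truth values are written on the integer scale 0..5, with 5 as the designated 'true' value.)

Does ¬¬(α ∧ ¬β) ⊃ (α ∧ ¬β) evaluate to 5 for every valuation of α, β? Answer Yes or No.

Yes

At α = 4, β = 3, for instance:
¬β = ¬3 = 2
α ∧ ¬β = 4 ∧ 2 = 2
¬(α ∧ ¬β) = ¬2 = 3
¬¬(α ∧ ¬β) = ¬3 = 2
¬¬(α ∧ ¬β) ⊃ (α ∧ ¬β) = 2 ⊃ 2 = 5
and checking the remaining 35 assignments likewise gives ≥ 5 in every case.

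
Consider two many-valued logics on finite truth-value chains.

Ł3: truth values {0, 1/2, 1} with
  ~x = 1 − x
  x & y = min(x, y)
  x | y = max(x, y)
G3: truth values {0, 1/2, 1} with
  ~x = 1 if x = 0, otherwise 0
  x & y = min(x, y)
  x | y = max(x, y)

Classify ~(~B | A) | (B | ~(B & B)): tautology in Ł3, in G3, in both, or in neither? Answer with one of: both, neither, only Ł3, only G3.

In Ł3: at A = 0, B = 1/2 the value is 1/2 — not a tautology.
In G3: at A = 1/2, B = 1/2 the value is 1/2 — not a tautology.

neither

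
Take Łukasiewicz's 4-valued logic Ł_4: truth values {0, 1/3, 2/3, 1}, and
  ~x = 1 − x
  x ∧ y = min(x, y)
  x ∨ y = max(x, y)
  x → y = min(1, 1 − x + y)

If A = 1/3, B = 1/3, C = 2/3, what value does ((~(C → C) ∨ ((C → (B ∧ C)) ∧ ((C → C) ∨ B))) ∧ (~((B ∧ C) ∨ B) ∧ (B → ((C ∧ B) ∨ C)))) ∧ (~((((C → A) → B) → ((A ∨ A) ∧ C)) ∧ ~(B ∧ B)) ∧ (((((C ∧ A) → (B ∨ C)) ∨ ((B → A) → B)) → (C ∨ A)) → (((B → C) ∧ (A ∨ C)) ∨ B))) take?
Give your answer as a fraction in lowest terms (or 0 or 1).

C → C = 2/3 → 2/3 = 1
~(C → C) = ~1 = 0
B ∧ C = 1/3 ∧ 2/3 = 1/3
C → (B ∧ C) = 2/3 → 1/3 = 2/3
C → C = 2/3 → 2/3 = 1
(C → C) ∨ B = 1 ∨ 1/3 = 1
(C → (B ∧ C)) ∧ ((C → C) ∨ B) = 2/3 ∧ 1 = 2/3
~(C → C) ∨ ((C → (B ∧ C)) ∧ ((C → C) ∨ B)) = 0 ∨ 2/3 = 2/3
B ∧ C = 1/3 ∧ 2/3 = 1/3
(B ∧ C) ∨ B = 1/3 ∨ 1/3 = 1/3
~((B ∧ C) ∨ B) = ~1/3 = 2/3
C ∧ B = 2/3 ∧ 1/3 = 1/3
(C ∧ B) ∨ C = 1/3 ∨ 2/3 = 2/3
B → ((C ∧ B) ∨ C) = 1/3 → 2/3 = 1
~((B ∧ C) ∨ B) ∧ (B → ((C ∧ B) ∨ C)) = 2/3 ∧ 1 = 2/3
(~(C → C) ∨ ((C → (B ∧ C)) ∧ ((C → C) ∨ B))) ∧ (~((B ∧ C) ∨ B) ∧ (B → ((C ∧ B) ∨ C))) = 2/3 ∧ 2/3 = 2/3
C → A = 2/3 → 1/3 = 2/3
(C → A) → B = 2/3 → 1/3 = 2/3
A ∨ A = 1/3 ∨ 1/3 = 1/3
(A ∨ A) ∧ C = 1/3 ∧ 2/3 = 1/3
((C → A) → B) → ((A ∨ A) ∧ C) = 2/3 → 1/3 = 2/3
B ∧ B = 1/3 ∧ 1/3 = 1/3
~(B ∧ B) = ~1/3 = 2/3
(((C → A) → B) → ((A ∨ A) ∧ C)) ∧ ~(B ∧ B) = 2/3 ∧ 2/3 = 2/3
~((((C → A) → B) → ((A ∨ A) ∧ C)) ∧ ~(B ∧ B)) = ~2/3 = 1/3
C ∧ A = 2/3 ∧ 1/3 = 1/3
B ∨ C = 1/3 ∨ 2/3 = 2/3
(C ∧ A) → (B ∨ C) = 1/3 → 2/3 = 1
B → A = 1/3 → 1/3 = 1
(B → A) → B = 1 → 1/3 = 1/3
((C ∧ A) → (B ∨ C)) ∨ ((B → A) → B) = 1 ∨ 1/3 = 1
C ∨ A = 2/3 ∨ 1/3 = 2/3
(((C ∧ A) → (B ∨ C)) ∨ ((B → A) → B)) → (C ∨ A) = 1 → 2/3 = 2/3
B → C = 1/3 → 2/3 = 1
A ∨ C = 1/3 ∨ 2/3 = 2/3
(B → C) ∧ (A ∨ C) = 1 ∧ 2/3 = 2/3
((B → C) ∧ (A ∨ C)) ∨ B = 2/3 ∨ 1/3 = 2/3
((((C ∧ A) → (B ∨ C)) ∨ ((B → A) → B)) → (C ∨ A)) → (((B → C) ∧ (A ∨ C)) ∨ B) = 2/3 → 2/3 = 1
~((((C → A) → B) → ((A ∨ A) ∧ C)) ∧ ~(B ∧ B)) ∧ (((((C ∧ A) → (B ∨ C)) ∨ ((B → A) → B)) → (C ∨ A)) → (((B → C) ∧ (A ∨ C)) ∨ B)) = 1/3 ∧ 1 = 1/3
((~(C → C) ∨ ((C → (B ∧ C)) ∧ ((C → C) ∨ B))) ∧ (~((B ∧ C) ∨ B) ∧ (B → ((C ∧ B) ∨ C)))) ∧ (~((((C → A) → B) → ((A ∨ A) ∧ C)) ∧ ~(B ∧ B)) ∧ (((((C ∧ A) → (B ∨ C)) ∨ ((B → A) → B)) → (C ∨ A)) → (((B → C) ∧ (A ∨ C)) ∨ B))) = 2/3 ∧ 1/3 = 1/3

1/3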